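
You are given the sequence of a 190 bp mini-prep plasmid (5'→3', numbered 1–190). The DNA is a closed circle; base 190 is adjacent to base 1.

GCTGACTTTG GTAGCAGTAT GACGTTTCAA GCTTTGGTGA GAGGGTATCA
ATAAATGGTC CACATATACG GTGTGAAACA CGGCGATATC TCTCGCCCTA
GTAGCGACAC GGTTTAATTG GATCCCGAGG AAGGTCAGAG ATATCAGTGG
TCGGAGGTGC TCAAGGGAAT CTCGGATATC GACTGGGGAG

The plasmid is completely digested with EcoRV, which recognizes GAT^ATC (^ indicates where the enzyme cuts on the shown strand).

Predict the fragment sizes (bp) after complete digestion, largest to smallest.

EcoRV sites (GATATC) start at positions 85, 140, 175.
EcoRV cuts after base 3 of each site, so after positions 87, 142, 177.
Circular molecule, 3 cuts → 3 fragments:
  88–142 → 55 bp
  143–177 → 35 bp
  178–190 then 1–87 → 13 + 87 = 100 bp
Sorted largest to smallest: 100, 55, 35 bp.

100, 55, 35 bp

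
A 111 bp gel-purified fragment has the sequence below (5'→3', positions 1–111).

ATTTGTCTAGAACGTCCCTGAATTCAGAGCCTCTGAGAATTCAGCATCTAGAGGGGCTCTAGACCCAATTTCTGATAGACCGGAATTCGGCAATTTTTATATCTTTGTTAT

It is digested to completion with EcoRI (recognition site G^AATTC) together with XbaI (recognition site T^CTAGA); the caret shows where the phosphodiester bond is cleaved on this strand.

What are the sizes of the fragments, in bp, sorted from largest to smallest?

28, 25, 17, 14, 11, 10, 6 bp

EcoRI sites (GAATTC) start at positions 20, 37, 83.
EcoRI cuts after the first base of each site, so after positions 20, 37, 83.
XbaI sites (TCTAGA) start at positions 6, 47, 58.
XbaI cuts after the first base of each site, so after positions 6, 47, 58.
Combined cut positions: 6, 20, 37, 47, 58, 83.
Linear molecule, 6 cuts → 7 fragments:
  1–6 → 6 bp
  7–20 → 14 bp
  21–37 → 17 bp
  38–47 → 10 bp
  48–58 → 11 bp
  59–83 → 25 bp
  84–111 → 28 bp
Sorted largest to smallest: 28, 25, 17, 14, 11, 10, 6 bp.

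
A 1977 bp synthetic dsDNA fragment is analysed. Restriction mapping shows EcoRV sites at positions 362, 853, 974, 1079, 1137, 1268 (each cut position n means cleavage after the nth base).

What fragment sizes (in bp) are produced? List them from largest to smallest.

709, 491, 362, 131, 121, 105, 58 bp

Linear molecule, 6 cuts → 7 fragments:
  362 − 0 = 362 bp
  853 − 362 = 491 bp
  974 − 853 = 121 bp
  1079 − 974 = 105 bp
  1137 − 1079 = 58 bp
  1268 − 1137 = 131 bp
  1977 − 1268 = 709 bp
Sorted largest to smallest: 709, 491, 362, 131, 121, 105, 58 bp.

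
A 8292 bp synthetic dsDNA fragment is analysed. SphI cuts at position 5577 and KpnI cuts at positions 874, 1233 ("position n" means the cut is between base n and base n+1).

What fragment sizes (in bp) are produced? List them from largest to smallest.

4344, 2715, 874, 359 bp

Combined cut positions (sorted): 874, 1233, 5577.
Linear molecule, 3 cuts → 4 fragments:
  874 − 0 = 874 bp
  1233 − 874 = 359 bp
  5577 − 1233 = 4344 bp
  8292 − 5577 = 2715 bp
Sorted largest to smallest: 4344, 2715, 874, 359 bp.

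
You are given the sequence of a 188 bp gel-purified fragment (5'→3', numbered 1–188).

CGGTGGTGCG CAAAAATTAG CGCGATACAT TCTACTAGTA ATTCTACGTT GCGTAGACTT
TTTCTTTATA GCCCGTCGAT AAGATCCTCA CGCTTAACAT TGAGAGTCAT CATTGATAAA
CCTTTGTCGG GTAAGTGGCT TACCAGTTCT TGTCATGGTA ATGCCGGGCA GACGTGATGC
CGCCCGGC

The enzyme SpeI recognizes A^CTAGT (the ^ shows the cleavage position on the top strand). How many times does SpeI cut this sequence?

1

ACTAGT occurs starting at position 34.
SpeI cuts at 1 site.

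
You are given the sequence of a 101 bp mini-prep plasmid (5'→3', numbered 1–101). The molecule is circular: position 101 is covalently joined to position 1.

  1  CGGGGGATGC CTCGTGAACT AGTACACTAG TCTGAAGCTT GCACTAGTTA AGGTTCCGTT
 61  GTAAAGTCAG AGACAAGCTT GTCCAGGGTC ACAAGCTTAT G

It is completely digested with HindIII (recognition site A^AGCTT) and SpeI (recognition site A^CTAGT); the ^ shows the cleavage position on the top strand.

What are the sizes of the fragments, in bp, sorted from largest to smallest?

HindIII sites (AAGCTT) start at positions 35, 75, 93.
HindIII cuts after the first base of each site, so after positions 35, 75, 93.
SpeI sites (ACTAGT) start at positions 18, 26, 43.
SpeI cuts after the first base of each site, so after positions 18, 26, 43.
Combined cut positions: 18, 26, 35, 43, 75, 93.
Circular molecule, 6 cuts → 6 fragments:
  19–26 → 8 bp
  27–35 → 9 bp
  36–43 → 8 bp
  44–75 → 32 bp
  76–93 → 18 bp
  94–101 then 1–18 → 8 + 18 = 26 bp
Sorted largest to smallest: 32, 26, 18, 9, 8, 8 bp.

32, 26, 18, 9, 8, 8 bp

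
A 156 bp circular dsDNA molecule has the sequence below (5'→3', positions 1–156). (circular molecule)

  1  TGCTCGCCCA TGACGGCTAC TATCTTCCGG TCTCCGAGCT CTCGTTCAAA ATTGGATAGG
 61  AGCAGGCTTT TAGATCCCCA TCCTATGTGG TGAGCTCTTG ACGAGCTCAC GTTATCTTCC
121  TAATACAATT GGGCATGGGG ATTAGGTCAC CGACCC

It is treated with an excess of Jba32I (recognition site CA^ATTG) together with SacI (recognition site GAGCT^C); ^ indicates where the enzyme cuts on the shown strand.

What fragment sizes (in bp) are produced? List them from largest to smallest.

69, 56, 20, 11 bp

The Jba32I site (CAATTG) starts at position 126.
Jba32I cuts after base 2 of each site, so after position 127.
SacI sites (GAGCTC) start at positions 36, 92, 103.
SacI cuts after base 5 of each site (before the last base), so after positions 40, 96, 107.
Combined cut positions: 40, 96, 107, 127.
Circular molecule, 4 cuts → 4 fragments:
  41–96 → 56 bp
  97–107 → 11 bp
  108–127 → 20 bp
  128–156 then 1–40 → 29 + 40 = 69 bp
Sorted largest to smallest: 69, 56, 20, 11 bp.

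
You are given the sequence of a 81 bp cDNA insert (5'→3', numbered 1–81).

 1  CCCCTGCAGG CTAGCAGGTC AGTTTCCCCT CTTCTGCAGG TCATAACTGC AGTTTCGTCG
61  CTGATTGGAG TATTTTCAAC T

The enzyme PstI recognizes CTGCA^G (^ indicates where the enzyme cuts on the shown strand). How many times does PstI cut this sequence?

CTGCAG occurs starting at positions 4, 34, 47.
PstI cuts at 3 sites.

3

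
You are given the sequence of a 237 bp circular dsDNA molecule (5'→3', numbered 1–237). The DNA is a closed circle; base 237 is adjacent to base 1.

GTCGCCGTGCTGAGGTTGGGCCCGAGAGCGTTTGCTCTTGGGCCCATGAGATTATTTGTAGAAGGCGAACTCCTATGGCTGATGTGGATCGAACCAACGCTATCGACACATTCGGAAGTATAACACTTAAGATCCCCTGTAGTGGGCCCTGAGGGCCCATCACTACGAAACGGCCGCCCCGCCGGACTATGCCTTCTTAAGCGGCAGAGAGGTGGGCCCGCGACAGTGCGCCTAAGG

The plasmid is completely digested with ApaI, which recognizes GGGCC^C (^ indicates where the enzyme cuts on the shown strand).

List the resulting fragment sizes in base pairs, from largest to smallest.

104, 61, 41, 22, 9 bp

ApaI sites (GGGCCC) start at positions 18, 40, 144, 153, 214.
ApaI cuts after base 5 of each site (before the last base), so after positions 22, 44, 148, 157, 218.
Circular molecule, 5 cuts → 5 fragments:
  23–44 → 22 bp
  45–148 → 104 bp
  149–157 → 9 bp
  158–218 → 61 bp
  219–237 then 1–22 → 19 + 22 = 41 bp
Sorted largest to smallest: 104, 61, 41, 22, 9 bp.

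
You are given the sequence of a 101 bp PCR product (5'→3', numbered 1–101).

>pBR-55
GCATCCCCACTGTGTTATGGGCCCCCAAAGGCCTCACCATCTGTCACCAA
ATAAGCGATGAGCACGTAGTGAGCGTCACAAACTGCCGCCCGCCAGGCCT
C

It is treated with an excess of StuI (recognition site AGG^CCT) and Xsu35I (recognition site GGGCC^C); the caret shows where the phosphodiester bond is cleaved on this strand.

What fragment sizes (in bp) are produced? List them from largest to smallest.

66, 23, 8, 4 bp

StuI sites (AGGCCT) start at positions 29, 95.
StuI cuts after base 3 of each site, so after positions 31, 97.
The Xsu35I site (GGGCCC) starts at position 19.
Xsu35I cuts after base 5 of each site (before the last base), so after position 23.
Combined cut positions: 23, 31, 97.
Linear molecule, 3 cuts → 4 fragments:
  1–23 → 23 bp
  24–31 → 8 bp
  32–97 → 66 bp
  98–101 → 4 bp
Sorted largest to smallest: 66, 23, 8, 4 bp.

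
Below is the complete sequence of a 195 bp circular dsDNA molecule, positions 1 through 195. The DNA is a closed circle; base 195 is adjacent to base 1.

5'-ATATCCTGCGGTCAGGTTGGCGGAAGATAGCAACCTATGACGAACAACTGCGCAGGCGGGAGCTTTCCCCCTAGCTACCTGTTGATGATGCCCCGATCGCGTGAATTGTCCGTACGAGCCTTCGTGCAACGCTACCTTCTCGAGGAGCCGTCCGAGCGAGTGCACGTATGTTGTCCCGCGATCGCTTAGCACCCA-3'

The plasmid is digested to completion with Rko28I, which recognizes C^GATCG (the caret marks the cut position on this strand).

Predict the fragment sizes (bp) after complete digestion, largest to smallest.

Rko28I sites (CGATCG) start at positions 94, 179.
Rko28I cuts after the first base of each site, so after positions 94, 179.
Circular molecule, 2 cuts → 2 fragments:
  95–179 → 85 bp
  180–195 then 1–94 → 16 + 94 = 110 bp
Sorted largest to smallest: 110, 85 bp.

110, 85 bp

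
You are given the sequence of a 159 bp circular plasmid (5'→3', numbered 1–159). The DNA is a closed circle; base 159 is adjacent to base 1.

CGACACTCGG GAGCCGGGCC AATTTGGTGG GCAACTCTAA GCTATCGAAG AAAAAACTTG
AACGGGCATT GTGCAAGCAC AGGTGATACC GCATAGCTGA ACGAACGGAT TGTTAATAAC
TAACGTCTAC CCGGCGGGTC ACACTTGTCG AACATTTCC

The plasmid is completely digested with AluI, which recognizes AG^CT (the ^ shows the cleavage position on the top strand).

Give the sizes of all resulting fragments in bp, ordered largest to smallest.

104, 55 bp

AluI sites (AGCT) start at positions 40, 95.
AluI cuts after base 2 of each site, so after positions 41, 96.
Circular molecule, 2 cuts → 2 fragments:
  42–96 → 55 bp
  97–159 then 1–41 → 63 + 41 = 104 bp
Sorted largest to smallest: 104, 55 bp.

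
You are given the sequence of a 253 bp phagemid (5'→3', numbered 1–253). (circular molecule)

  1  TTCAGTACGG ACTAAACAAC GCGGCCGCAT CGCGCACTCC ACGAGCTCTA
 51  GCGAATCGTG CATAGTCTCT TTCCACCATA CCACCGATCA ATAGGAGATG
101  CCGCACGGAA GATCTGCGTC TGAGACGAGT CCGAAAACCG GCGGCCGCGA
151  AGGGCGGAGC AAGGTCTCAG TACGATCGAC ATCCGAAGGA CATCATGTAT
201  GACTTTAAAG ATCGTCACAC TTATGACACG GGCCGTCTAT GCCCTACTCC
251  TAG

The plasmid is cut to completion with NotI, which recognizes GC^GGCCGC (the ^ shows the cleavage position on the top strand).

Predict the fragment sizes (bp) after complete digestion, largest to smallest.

133, 120 bp

NotI sites (GCGGCCGC) start at positions 21, 141.
NotI cuts after base 2 of each site, so after positions 22, 142.
Circular molecule, 2 cuts → 2 fragments:
  23–142 → 120 bp
  143–253 then 1–22 → 111 + 22 = 133 bp
Sorted largest to smallest: 133, 120 bp.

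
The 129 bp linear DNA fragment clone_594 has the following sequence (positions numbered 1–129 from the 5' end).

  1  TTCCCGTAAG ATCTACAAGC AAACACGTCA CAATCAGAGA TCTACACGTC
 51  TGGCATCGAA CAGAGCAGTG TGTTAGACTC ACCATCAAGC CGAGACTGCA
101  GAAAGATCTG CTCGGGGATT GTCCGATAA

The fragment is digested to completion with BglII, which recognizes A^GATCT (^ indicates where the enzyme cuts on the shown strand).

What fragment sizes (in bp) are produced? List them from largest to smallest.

BglII sites (AGATCT) start at positions 9, 38, 104.
BglII cuts after the first base of each site, so after positions 9, 38, 104.
Linear molecule, 3 cuts → 4 fragments:
  1–9 → 9 bp
  10–38 → 29 bp
  39–104 → 66 bp
  105–129 → 25 bp
Sorted largest to smallest: 66, 29, 25, 9 bp.

66, 29, 25, 9 bp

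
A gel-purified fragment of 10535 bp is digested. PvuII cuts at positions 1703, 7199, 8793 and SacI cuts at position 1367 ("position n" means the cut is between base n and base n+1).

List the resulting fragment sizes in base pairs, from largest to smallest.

5496, 1742, 1594, 1367, 336 bp

Combined cut positions (sorted): 1367, 1703, 7199, 8793.
Linear molecule, 4 cuts → 5 fragments:
  1367 − 0 = 1367 bp
  1703 − 1367 = 336 bp
  7199 − 1703 = 5496 bp
  8793 − 7199 = 1594 bp
  10535 − 8793 = 1742 bp
Sorted largest to smallest: 5496, 1742, 1594, 1367, 336 bp.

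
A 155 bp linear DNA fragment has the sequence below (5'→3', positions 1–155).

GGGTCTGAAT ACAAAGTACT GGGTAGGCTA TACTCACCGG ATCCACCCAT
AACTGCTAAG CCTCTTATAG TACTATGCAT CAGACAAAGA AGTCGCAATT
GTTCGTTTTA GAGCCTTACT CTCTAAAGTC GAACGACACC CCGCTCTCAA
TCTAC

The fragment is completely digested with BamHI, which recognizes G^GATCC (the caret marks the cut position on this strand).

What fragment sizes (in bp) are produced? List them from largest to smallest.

The BamHI site (GGATCC) starts at position 39.
BamHI cuts after the first base of each site, so after position 39.
Linear molecule, 1 cut → 2 fragments:
  1–39 → 39 bp
  40–155 → 116 bp
Sorted largest to smallest: 116, 39 bp.

116, 39 bp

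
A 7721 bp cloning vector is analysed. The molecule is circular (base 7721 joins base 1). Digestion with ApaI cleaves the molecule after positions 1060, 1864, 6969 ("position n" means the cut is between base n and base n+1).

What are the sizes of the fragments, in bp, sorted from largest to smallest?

Circular molecule, 3 cuts → 3 fragments:
  1864 − 1060 = 804 bp
  6969 − 1864 = 5105 bp
  wrap: 7721 − 6969 + 1060 = 1812 bp
Sorted largest to smallest: 5105, 1812, 804 bp.

5105, 1812, 804 bp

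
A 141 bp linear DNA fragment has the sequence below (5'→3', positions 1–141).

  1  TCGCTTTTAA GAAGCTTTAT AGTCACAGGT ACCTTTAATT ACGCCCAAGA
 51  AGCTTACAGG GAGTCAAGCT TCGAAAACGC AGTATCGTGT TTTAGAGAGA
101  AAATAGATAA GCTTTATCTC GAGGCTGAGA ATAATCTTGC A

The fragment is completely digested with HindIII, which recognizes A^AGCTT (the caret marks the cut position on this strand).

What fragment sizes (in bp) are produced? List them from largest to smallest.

43, 38, 32, 16, 12 bp

HindIII sites (AAGCTT) start at positions 12, 50, 66, 109.
HindIII cuts after the first base of each site, so after positions 12, 50, 66, 109.
Linear molecule, 4 cuts → 5 fragments:
  1–12 → 12 bp
  13–50 → 38 bp
  51–66 → 16 bp
  67–109 → 43 bp
  110–141 → 32 bp
Sorted largest to smallest: 43, 38, 32, 16, 12 bp.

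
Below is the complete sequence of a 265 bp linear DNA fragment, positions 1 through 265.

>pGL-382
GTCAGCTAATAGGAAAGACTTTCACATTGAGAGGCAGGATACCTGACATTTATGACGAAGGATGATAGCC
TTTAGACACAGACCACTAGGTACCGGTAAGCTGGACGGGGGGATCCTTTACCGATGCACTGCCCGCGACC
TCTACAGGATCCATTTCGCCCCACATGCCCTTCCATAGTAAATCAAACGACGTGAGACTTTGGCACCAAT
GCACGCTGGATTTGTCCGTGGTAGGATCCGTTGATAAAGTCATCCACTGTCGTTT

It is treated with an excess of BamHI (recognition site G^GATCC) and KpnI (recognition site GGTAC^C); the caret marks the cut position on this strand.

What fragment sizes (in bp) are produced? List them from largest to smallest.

BamHI sites (GGATCC) start at positions 111, 147, 234.
BamHI cuts after the first base of each site, so after positions 111, 147, 234.
The KpnI site (GGTACC) starts at position 89.
KpnI cuts after base 5 of each site (before the last base), so after position 93.
Combined cut positions: 93, 111, 147, 234.
Linear molecule, 4 cuts → 5 fragments:
  1–93 → 93 bp
  94–111 → 18 bp
  112–147 → 36 bp
  148–234 → 87 bp
  235–265 → 31 bp
Sorted largest to smallest: 93, 87, 36, 31, 18 bp.

93, 87, 36, 31, 18 bp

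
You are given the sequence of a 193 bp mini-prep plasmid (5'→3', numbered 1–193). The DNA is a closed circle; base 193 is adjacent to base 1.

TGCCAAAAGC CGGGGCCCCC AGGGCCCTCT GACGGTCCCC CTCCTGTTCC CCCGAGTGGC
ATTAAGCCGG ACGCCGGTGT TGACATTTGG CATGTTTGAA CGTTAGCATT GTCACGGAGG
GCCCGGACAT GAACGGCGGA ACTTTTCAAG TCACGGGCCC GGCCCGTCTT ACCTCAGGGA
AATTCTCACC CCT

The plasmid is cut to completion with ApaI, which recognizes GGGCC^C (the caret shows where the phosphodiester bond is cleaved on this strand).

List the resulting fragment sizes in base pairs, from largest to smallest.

97, 51, 36, 9 bp

ApaI sites (GGGCCC) start at positions 13, 22, 119, 155.
ApaI cuts after base 5 of each site (before the last base), so after positions 17, 26, 123, 159.
Circular molecule, 4 cuts → 4 fragments:
  18–26 → 9 bp
  27–123 → 97 bp
  124–159 → 36 bp
  160–193 then 1–17 → 34 + 17 = 51 bp
Sorted largest to smallest: 97, 51, 36, 9 bp.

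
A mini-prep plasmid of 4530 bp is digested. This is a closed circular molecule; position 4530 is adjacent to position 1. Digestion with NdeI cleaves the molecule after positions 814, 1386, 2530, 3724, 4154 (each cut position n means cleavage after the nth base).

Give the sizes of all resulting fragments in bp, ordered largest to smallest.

1194, 1190, 1144, 572, 430 bp

Circular molecule, 5 cuts → 5 fragments:
  1386 − 814 = 572 bp
  2530 − 1386 = 1144 bp
  3724 − 2530 = 1194 bp
  4154 − 3724 = 430 bp
  wrap: 4530 − 4154 + 814 = 1190 bp
Sorted largest to smallest: 1194, 1190, 1144, 572, 430 bp.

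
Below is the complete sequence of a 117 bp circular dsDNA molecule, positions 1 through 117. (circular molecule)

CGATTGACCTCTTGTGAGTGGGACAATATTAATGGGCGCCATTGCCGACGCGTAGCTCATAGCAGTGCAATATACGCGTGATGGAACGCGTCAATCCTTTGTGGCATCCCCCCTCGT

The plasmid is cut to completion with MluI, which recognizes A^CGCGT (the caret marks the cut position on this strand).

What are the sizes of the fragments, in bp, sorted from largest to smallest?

79, 26, 12 bp

MluI sites (ACGCGT) start at positions 48, 74, 86.
MluI cuts after the first base of each site, so after positions 48, 74, 86.
Circular molecule, 3 cuts → 3 fragments:
  49–74 → 26 bp
  75–86 → 12 bp
  87–117 then 1–48 → 31 + 48 = 79 bp
Sorted largest to smallest: 79, 26, 12 bp.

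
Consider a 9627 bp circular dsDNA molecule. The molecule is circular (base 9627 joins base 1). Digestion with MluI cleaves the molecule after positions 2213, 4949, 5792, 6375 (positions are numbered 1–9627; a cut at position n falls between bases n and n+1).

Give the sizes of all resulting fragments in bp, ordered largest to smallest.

5465, 2736, 843, 583 bp

Circular molecule, 4 cuts → 4 fragments:
  4949 − 2213 = 2736 bp
  5792 − 4949 = 843 bp
  6375 − 5792 = 583 bp
  wrap: 9627 − 6375 + 2213 = 5465 bp
Sorted largest to smallest: 5465, 2736, 843, 583 bp.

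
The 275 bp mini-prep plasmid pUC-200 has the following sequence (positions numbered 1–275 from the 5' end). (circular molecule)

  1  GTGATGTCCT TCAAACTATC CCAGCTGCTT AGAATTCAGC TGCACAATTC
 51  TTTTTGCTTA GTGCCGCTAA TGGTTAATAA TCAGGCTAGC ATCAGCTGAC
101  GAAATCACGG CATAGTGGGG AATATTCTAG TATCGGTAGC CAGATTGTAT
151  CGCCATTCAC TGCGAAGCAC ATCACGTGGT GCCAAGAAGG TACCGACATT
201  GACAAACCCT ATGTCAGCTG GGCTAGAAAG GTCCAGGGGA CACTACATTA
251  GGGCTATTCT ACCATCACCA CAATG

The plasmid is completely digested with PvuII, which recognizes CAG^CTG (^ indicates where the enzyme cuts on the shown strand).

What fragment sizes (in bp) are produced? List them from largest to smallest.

PvuII sites (CAGCTG) start at positions 22, 37, 93, 215.
PvuII cuts after base 3 of each site, so after positions 24, 39, 95, 217.
Circular molecule, 4 cuts → 4 fragments:
  25–39 → 15 bp
  40–95 → 56 bp
  96–217 → 122 bp
  218–275 then 1–24 → 58 + 24 = 82 bp
Sorted largest to smallest: 122, 82, 56, 15 bp.

122, 82, 56, 15 bp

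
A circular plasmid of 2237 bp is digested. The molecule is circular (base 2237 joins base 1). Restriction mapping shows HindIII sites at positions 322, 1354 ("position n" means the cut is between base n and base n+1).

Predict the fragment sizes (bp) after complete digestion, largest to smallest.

Circular molecule, 2 cuts → 2 fragments:
  1354 − 322 = 1032 bp
  wrap: 2237 − 1354 + 322 = 1205 bp
Sorted largest to smallest: 1205, 1032 bp.

1205, 1032 bp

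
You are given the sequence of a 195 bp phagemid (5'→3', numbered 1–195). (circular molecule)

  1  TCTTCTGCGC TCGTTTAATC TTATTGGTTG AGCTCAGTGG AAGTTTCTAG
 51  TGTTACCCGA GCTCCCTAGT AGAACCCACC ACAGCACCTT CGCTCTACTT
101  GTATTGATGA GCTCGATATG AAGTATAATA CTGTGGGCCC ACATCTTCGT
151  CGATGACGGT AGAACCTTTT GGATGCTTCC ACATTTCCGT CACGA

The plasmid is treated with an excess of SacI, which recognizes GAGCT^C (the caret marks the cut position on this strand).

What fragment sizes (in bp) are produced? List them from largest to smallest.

SacI sites (GAGCTC) start at positions 30, 59, 109.
SacI cuts after base 5 of each site (before the last base), so after positions 34, 63, 113.
Circular molecule, 3 cuts → 3 fragments:
  35–63 → 29 bp
  64–113 → 50 bp
  114–195 then 1–34 → 82 + 34 = 116 bp
Sorted largest to smallest: 116, 50, 29 bp.

116, 50, 29 bp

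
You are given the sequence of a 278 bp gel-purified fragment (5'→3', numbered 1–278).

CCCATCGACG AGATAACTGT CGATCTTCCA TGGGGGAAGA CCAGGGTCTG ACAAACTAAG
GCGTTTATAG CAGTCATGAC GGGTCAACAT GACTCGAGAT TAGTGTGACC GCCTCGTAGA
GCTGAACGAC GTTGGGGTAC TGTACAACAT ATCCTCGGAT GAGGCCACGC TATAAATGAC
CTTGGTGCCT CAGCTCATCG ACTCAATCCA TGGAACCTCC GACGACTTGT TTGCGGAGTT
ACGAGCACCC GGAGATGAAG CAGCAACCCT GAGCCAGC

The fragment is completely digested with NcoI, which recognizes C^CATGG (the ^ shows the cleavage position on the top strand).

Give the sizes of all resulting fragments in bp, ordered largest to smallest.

180, 70, 28 bp

NcoI sites (CCATGG) start at positions 28, 208.
NcoI cuts after the first base of each site, so after positions 28, 208.
Linear molecule, 2 cuts → 3 fragments:
  1–28 → 28 bp
  29–208 → 180 bp
  209–278 → 70 bp
Sorted largest to smallest: 180, 70, 28 bp.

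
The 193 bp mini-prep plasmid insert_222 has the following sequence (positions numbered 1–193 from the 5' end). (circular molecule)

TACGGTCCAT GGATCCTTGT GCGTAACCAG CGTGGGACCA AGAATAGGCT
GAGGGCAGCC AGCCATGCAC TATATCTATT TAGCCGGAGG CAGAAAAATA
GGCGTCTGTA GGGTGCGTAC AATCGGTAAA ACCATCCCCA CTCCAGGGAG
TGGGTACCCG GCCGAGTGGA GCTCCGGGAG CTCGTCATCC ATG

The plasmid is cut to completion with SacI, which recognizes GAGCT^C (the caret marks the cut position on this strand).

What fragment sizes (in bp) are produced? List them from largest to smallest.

SacI sites (GAGCTC) start at positions 169, 178.
SacI cuts after base 5 of each site (before the last base), so after positions 173, 182.
Circular molecule, 2 cuts → 2 fragments:
  174–182 → 9 bp
  183–193 then 1–173 → 11 + 173 = 184 bp
Sorted largest to smallest: 184, 9 bp.

184, 9 bp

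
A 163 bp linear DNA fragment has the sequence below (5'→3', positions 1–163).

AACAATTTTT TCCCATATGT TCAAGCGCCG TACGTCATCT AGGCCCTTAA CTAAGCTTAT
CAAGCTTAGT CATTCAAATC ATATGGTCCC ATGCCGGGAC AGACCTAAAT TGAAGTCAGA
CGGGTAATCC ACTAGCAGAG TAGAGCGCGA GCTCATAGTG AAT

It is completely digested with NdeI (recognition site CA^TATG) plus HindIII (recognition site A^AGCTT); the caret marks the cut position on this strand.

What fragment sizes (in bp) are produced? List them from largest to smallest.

NdeI sites (CATATG) start at positions 14, 80.
NdeI cuts after base 2 of each site, so after positions 15, 81.
HindIII sites (AAGCTT) start at positions 53, 62.
HindIII cuts after the first base of each site, so after positions 53, 62.
Combined cut positions: 15, 53, 62, 81.
Linear molecule, 4 cuts → 5 fragments:
  1–15 → 15 bp
  16–53 → 38 bp
  54–62 → 9 bp
  63–81 → 19 bp
  82–163 → 82 bp
Sorted largest to smallest: 82, 38, 19, 15, 9 bp.

82, 38, 19, 15, 9 bp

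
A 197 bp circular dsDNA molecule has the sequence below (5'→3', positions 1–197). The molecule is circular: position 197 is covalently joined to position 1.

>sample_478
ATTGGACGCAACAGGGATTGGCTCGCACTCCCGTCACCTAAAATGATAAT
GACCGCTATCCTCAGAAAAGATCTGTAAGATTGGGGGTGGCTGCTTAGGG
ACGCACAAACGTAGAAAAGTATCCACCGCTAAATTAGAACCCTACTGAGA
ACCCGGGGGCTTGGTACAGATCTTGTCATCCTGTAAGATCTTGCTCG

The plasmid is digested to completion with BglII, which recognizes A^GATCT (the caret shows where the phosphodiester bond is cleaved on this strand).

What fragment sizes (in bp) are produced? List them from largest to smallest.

BglII sites (AGATCT) start at positions 69, 168, 186.
BglII cuts after the first base of each site, so after positions 69, 168, 186.
Circular molecule, 3 cuts → 3 fragments:
  70–168 → 99 bp
  169–186 → 18 bp
  187–197 then 1–69 → 11 + 69 = 80 bp
Sorted largest to smallest: 99, 80, 18 bp.

99, 80, 18 bp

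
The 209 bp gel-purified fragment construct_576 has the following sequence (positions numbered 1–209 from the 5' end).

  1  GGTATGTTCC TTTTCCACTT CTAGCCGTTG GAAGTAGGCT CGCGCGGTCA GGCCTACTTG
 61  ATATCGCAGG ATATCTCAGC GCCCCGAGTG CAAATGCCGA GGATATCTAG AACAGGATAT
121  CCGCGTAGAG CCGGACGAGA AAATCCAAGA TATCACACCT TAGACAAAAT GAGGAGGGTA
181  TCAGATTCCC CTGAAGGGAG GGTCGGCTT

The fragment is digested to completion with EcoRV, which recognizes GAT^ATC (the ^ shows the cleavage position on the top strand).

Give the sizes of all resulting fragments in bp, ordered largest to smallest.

EcoRV sites (GATATC) start at positions 60, 70, 102, 116, 149.
EcoRV cuts after base 3 of each site, so after positions 62, 72, 104, 118, 151.
Linear molecule, 5 cuts → 6 fragments:
  1–62 → 62 bp
  63–72 → 10 bp
  73–104 → 32 bp
  105–118 → 14 bp
  119–151 → 33 bp
  152–209 → 58 bp
Sorted largest to smallest: 62, 58, 33, 32, 14, 10 bp.

62, 58, 33, 32, 14, 10 bp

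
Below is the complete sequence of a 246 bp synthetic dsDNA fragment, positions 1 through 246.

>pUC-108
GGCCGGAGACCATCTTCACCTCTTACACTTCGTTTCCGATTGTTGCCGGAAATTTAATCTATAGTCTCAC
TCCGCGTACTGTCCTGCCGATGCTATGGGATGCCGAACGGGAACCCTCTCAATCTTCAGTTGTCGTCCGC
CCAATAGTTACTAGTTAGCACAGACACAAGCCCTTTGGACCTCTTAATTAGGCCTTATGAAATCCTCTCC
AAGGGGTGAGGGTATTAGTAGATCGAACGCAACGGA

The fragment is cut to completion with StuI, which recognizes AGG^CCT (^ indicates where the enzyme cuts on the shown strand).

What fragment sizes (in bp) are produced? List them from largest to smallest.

192, 54 bp

The StuI site (AGGCCT) starts at position 190.
StuI cuts after base 3 of each site, so after position 192.
Linear molecule, 1 cut → 2 fragments:
  1–192 → 192 bp
  193–246 → 54 bp
Sorted largest to smallest: 192, 54 bp.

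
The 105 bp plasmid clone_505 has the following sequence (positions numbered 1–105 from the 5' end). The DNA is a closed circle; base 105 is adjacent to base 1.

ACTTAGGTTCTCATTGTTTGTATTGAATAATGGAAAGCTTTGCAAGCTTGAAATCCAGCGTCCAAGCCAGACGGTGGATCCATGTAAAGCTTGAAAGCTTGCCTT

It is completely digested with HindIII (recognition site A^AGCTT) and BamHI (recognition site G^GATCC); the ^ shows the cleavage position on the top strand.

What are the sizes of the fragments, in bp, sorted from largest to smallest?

45, 32, 11, 9, 8 bp

HindIII sites (AAGCTT) start at positions 35, 44, 87, 95.
HindIII cuts after the first base of each site, so after positions 35, 44, 87, 95.
The BamHI site (GGATCC) starts at position 76.
BamHI cuts after the first base of each site, so after position 76.
Combined cut positions: 35, 44, 76, 87, 95.
Circular molecule, 5 cuts → 5 fragments:
  36–44 → 9 bp
  45–76 → 32 bp
  77–87 → 11 bp
  88–95 → 8 bp
  96–105 then 1–35 → 10 + 35 = 45 bp
Sorted largest to smallest: 45, 32, 11, 9, 8 bp.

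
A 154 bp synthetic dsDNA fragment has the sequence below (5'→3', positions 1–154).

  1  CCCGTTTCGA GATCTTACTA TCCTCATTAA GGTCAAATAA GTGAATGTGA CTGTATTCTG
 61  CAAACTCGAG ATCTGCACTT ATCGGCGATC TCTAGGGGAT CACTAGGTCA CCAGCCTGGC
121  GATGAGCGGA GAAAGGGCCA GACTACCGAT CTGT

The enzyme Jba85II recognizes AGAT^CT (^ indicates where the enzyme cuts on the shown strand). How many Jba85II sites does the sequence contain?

AGATCT occurs starting at positions 10, 69.
Jba85II cuts at 2 sites.

2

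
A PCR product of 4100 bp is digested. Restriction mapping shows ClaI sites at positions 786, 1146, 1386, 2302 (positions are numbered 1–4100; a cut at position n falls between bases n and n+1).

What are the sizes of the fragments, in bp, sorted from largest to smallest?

1798, 916, 786, 360, 240 bp

Linear molecule, 4 cuts → 5 fragments:
  786 − 0 = 786 bp
  1146 − 786 = 360 bp
  1386 − 1146 = 240 bp
  2302 − 1386 = 916 bp
  4100 − 2302 = 1798 bp
Sorted largest to smallest: 1798, 916, 786, 360, 240 bp.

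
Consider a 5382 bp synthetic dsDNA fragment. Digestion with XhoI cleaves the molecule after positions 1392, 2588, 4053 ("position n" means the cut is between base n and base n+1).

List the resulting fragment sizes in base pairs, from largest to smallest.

Linear molecule, 3 cuts → 4 fragments:
  1392 − 0 = 1392 bp
  2588 − 1392 = 1196 bp
  4053 − 2588 = 1465 bp
  5382 − 4053 = 1329 bp
Sorted largest to smallest: 1465, 1392, 1329, 1196 bp.

1465, 1392, 1329, 1196 bp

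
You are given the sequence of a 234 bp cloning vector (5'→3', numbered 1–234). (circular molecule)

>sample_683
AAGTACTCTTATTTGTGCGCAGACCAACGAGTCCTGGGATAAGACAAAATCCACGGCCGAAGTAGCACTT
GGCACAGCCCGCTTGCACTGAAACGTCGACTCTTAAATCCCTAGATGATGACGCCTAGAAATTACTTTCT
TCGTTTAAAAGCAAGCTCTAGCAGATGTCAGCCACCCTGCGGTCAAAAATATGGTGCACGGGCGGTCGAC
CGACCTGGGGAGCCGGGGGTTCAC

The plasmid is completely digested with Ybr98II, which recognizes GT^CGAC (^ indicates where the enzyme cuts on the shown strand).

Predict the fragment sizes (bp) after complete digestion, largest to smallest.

Ybr98II sites (GTCGAC) start at positions 95, 205.
Ybr98II cuts after base 2 of each site, so after positions 96, 206.
Circular molecule, 2 cuts → 2 fragments:
  97–206 → 110 bp
  207–234 then 1–96 → 28 + 96 = 124 bp
Sorted largest to smallest: 124, 110 bp.

124, 110 bp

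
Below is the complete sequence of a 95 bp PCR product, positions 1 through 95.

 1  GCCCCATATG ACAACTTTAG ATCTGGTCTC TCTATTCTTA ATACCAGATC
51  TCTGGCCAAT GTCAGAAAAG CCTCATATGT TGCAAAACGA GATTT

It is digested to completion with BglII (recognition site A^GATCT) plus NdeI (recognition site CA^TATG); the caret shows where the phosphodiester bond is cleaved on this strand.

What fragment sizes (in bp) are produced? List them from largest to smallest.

29, 27, 20, 13, 6 bp

BglII sites (AGATCT) start at positions 19, 46.
BglII cuts after the first base of each site, so after positions 19, 46.
NdeI sites (CATATG) start at positions 5, 74.
NdeI cuts after base 2 of each site, so after positions 6, 75.
Combined cut positions: 6, 19, 46, 75.
Linear molecule, 4 cuts → 5 fragments:
  1–6 → 6 bp
  7–19 → 13 bp
  20–46 → 27 bp
  47–75 → 29 bp
  76–95 → 20 bp
Sorted largest to smallest: 29, 27, 20, 13, 6 bp.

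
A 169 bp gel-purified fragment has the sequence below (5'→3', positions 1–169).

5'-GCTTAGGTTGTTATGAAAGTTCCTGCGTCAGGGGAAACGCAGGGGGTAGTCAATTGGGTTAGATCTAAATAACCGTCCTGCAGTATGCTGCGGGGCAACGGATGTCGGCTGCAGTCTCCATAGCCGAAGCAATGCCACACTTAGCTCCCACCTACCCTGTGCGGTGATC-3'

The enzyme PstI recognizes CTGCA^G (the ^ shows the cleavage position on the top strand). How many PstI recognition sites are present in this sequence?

2

CTGCAG occurs starting at positions 78, 109.
PstI cuts at 2 sites.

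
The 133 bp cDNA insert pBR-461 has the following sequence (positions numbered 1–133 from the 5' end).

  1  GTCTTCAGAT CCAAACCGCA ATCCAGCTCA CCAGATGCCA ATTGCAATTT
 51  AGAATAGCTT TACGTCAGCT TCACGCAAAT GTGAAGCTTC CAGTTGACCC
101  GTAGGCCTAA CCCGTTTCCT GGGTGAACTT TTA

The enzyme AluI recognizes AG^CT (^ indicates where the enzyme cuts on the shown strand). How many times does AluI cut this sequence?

AGCT occurs starting at positions 25, 56, 67, 85.
AluI cuts at 4 sites.

4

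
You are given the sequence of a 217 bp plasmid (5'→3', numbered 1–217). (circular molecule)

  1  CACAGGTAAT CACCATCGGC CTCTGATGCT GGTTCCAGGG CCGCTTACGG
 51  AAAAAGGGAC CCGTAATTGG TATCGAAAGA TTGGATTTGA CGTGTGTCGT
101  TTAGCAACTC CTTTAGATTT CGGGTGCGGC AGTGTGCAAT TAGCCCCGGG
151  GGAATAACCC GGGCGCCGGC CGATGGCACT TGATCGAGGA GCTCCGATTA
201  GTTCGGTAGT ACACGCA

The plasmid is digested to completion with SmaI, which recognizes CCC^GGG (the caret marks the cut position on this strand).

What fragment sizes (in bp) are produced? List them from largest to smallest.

SmaI sites (CCCGGG) start at positions 145, 158.
SmaI cuts after base 3 of each site, so after positions 147, 160.
Circular molecule, 2 cuts → 2 fragments:
  148–160 → 13 bp
  161–217 then 1–147 → 57 + 147 = 204 bp
Sorted largest to smallest: 204, 13 bp.

204, 13 bp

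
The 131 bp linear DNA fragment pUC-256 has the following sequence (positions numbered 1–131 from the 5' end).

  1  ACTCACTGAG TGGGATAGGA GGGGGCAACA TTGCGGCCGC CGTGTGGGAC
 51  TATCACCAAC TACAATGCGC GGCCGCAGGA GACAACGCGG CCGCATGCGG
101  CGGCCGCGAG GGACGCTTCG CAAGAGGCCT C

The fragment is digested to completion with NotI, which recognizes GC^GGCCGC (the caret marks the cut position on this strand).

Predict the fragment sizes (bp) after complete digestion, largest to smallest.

NotI sites (GCGGCCGC) start at positions 33, 69, 87, 100.
NotI cuts after base 2 of each site, so after positions 34, 70, 88, 101.
Linear molecule, 4 cuts → 5 fragments:
  1–34 → 34 bp
  35–70 → 36 bp
  71–88 → 18 bp
  89–101 → 13 bp
  102–131 → 30 bp
Sorted largest to smallest: 36, 34, 30, 18, 13 bp.

36, 34, 30, 18, 13 bp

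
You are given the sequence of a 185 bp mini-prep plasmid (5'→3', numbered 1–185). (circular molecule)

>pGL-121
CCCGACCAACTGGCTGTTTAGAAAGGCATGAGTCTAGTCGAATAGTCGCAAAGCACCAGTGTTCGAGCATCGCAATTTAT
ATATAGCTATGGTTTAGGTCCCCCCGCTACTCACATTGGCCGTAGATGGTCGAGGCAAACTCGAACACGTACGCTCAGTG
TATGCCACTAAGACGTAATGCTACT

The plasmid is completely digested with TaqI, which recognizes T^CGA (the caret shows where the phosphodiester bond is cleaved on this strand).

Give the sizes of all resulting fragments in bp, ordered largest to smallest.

82, 67, 25, 11 bp

TaqI sites (TCGA) start at positions 38, 63, 130, 141.
TaqI cuts after the first base of each site, so after positions 38, 63, 130, 141.
Circular molecule, 4 cuts → 4 fragments:
  39–63 → 25 bp
  64–130 → 67 bp
  131–141 → 11 bp
  142–185 then 1–38 → 44 + 38 = 82 bp
Sorted largest to smallest: 82, 67, 25, 11 bp.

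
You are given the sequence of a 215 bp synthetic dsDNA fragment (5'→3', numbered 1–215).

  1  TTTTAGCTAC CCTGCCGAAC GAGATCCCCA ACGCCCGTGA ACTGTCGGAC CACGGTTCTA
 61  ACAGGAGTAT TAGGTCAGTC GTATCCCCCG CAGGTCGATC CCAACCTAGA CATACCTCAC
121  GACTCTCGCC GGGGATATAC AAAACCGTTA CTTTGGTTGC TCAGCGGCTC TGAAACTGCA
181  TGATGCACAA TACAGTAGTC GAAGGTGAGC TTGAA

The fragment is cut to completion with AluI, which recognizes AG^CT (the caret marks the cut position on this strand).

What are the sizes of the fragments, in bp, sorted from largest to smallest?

203, 6, 6 bp

AluI sites (AGCT) start at positions 5, 208.
AluI cuts after base 2 of each site, so after positions 6, 209.
Linear molecule, 2 cuts → 3 fragments:
  1–6 → 6 bp
  7–209 → 203 bp
  210–215 → 6 bp
Sorted largest to smallest: 203, 6, 6 bp.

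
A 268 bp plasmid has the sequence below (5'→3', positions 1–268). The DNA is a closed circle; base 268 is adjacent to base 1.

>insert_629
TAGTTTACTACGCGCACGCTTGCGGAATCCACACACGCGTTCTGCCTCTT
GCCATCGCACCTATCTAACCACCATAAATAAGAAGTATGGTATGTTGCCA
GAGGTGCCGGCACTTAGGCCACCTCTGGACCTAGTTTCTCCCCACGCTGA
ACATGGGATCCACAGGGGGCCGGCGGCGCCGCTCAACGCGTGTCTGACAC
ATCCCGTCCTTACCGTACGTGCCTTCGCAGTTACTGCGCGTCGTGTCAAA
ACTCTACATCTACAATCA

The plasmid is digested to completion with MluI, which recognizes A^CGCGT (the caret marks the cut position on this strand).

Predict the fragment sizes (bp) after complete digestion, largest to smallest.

151, 117 bp

MluI sites (ACGCGT) start at positions 35, 186.
MluI cuts after the first base of each site, so after positions 35, 186.
Circular molecule, 2 cuts → 2 fragments:
  36–186 → 151 bp
  187–268 then 1–35 → 82 + 35 = 117 bp
Sorted largest to smallest: 151, 117 bp.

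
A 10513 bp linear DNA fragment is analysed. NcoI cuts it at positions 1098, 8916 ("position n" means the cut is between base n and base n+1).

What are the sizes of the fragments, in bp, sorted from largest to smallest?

Linear molecule, 2 cuts → 3 fragments:
  1098 − 0 = 1098 bp
  8916 − 1098 = 7818 bp
  10513 − 8916 = 1597 bp
Sorted largest to smallest: 7818, 1597, 1098 bp.

7818, 1597, 1098 bp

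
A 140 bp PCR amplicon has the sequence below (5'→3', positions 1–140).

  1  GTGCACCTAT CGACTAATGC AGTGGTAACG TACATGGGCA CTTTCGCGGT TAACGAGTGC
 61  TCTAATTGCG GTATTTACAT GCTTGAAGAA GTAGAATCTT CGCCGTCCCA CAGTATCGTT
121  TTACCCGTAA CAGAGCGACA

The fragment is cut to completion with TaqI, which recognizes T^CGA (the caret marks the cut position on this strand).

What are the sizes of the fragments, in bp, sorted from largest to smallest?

130, 10 bp

The TaqI site (TCGA) starts at position 10.
TaqI cuts after the first base of each site, so after position 10.
Linear molecule, 1 cut → 2 fragments:
  1–10 → 10 bp
  11–140 → 130 bp
Sorted largest to smallest: 130, 10 bp.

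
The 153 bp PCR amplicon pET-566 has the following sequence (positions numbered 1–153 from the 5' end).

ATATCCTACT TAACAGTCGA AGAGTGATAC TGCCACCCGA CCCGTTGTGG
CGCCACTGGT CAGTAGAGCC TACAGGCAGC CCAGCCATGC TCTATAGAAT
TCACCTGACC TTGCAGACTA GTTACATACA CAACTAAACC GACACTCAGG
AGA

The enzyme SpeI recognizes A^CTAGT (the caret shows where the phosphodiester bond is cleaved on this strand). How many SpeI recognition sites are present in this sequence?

1

ACTAGT occurs starting at position 117.
SpeI cuts at 1 site.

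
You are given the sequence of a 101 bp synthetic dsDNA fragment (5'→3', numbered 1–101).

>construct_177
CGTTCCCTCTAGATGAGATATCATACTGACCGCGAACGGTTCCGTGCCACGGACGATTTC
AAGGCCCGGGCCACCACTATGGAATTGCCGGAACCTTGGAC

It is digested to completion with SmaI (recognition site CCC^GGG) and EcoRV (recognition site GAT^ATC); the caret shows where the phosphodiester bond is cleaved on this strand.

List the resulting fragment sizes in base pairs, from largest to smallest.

48, 34, 19 bp

The SmaI site (CCCGGG) starts at position 65.
SmaI cuts after base 3 of each site, so after position 67.
The EcoRV site (GATATC) starts at position 17.
EcoRV cuts after base 3 of each site, so after position 19.
Combined cut positions: 19, 67.
Linear molecule, 2 cuts → 3 fragments:
  1–19 → 19 bp
  20–67 → 48 bp
  68–101 → 34 bp
Sorted largest to smallest: 48, 34, 19 bp.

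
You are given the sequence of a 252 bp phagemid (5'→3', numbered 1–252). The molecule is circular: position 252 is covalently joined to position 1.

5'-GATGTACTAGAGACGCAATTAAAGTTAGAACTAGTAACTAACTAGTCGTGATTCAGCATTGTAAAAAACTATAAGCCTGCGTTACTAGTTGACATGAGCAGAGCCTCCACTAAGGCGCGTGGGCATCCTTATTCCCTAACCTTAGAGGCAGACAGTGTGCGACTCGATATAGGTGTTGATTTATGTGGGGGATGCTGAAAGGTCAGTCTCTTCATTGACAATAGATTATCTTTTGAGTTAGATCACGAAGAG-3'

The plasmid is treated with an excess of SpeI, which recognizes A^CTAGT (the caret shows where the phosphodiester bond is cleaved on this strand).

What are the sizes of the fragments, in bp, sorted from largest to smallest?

SpeI sites (ACTAGT) start at positions 30, 41, 84.
SpeI cuts after the first base of each site, so after positions 30, 41, 84.
Circular molecule, 3 cuts → 3 fragments:
  31–41 → 11 bp
  42–84 → 43 bp
  85–252 then 1–30 → 168 + 30 = 198 bp
Sorted largest to smallest: 198, 43, 11 bp.

198, 43, 11 bp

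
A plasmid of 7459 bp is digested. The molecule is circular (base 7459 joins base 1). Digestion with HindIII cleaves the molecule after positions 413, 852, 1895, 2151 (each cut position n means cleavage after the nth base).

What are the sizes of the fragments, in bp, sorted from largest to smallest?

5721, 1043, 439, 256 bp

Circular molecule, 4 cuts → 4 fragments:
  852 − 413 = 439 bp
  1895 − 852 = 1043 bp
  2151 − 1895 = 256 bp
  wrap: 7459 − 2151 + 413 = 5721 bp
Sorted largest to smallest: 5721, 1043, 439, 256 bp.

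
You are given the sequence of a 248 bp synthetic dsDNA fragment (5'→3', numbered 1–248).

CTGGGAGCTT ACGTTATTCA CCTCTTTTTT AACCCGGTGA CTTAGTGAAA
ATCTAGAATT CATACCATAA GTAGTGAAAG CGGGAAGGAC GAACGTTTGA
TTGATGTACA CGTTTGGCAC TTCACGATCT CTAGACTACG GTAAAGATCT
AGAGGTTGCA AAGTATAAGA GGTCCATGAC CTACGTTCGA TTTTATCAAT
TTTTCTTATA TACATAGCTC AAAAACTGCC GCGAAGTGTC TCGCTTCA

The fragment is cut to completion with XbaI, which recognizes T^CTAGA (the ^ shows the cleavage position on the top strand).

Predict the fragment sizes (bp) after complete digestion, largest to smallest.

XbaI sites (TCTAGA) start at positions 52, 130, 148.
XbaI cuts after the first base of each site, so after positions 52, 130, 148.
Linear molecule, 3 cuts → 4 fragments:
  1–52 → 52 bp
  53–130 → 78 bp
  131–148 → 18 bp
  149–248 → 100 bp
Sorted largest to smallest: 100, 78, 52, 18 bp.

100, 78, 52, 18 bp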